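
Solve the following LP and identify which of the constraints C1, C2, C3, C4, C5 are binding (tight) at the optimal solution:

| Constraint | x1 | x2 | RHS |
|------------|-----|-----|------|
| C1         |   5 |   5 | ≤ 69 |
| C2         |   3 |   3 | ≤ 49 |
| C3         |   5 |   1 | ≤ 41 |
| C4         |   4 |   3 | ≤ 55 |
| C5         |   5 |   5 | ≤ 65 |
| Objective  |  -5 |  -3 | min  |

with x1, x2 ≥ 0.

At x1 = 7, x2 = 6, compute slack b - a·x for each constraint:
  C1: 69 − 65 = 4  (slack)
  C2: 49 − 39 = 10  (slack)
  C3: 41 − 41 = 0  (binding)
  C4: 55 − 46 = 9  (slack)
  C5: 65 − 65 = 0  (binding)

Optimal: x1 = 7, x2 = 6
Binding: C3, C5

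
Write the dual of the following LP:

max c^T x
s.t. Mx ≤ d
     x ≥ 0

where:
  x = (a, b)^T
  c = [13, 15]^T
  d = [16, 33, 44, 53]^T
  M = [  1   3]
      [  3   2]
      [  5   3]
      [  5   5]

Primal max cᵀx s.t. Ax ≤ b, x ≥ 0  →  Dual min bᵀy s.t. Aᵀy ≥ c, y ≥ 0.

Minimize: z = 16y1 + 33y2 + 44y3 + 53y4

Subject to:
  y1 + 3y2 + 5y3 + 5y4 ≥ 13
  3y1 + 2y2 + 3y3 + 5y4 ≥ 15
  y1, y2, y3, y4 ≥ 0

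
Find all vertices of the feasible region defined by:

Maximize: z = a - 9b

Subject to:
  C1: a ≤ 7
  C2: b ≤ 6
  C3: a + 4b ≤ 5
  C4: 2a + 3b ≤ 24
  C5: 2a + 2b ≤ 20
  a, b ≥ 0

(0, 0), (5, 0), (0, 1.25)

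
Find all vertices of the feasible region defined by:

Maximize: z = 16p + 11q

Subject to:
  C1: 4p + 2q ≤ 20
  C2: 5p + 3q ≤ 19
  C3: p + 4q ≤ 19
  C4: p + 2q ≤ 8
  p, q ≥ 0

(0, 0), (3.8, 0), (2, 3), (0, 4)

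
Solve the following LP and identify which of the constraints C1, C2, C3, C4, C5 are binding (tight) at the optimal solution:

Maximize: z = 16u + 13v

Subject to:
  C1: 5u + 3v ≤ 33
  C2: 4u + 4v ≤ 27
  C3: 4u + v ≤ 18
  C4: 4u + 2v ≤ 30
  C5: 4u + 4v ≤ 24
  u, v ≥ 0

At u = 4, v = 2, compute slack b - a·x for each constraint:
  C1: 33 − 26 = 7  (slack)
  C2: 27 − 24 = 3  (slack)
  C3: 18 − 18 = 0  (binding)
  C4: 30 − 20 = 10  (slack)
  C5: 24 − 24 = 0  (binding)

Optimal: u = 4, v = 2
Binding: C3, C5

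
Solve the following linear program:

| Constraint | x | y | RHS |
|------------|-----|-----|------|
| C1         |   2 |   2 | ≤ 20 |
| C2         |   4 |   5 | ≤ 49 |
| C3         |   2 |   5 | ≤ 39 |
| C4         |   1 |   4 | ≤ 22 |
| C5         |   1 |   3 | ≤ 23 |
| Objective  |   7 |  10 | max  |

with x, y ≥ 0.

Evaluate the objective at each vertex of the feasible region:
  z(0, 0) = 0
  z(10, 0) = 70
  z(6, 4) = 82  ←
  z(0, 5.5) = 55
The maximum is at x = 6, y = 4.

x = 6, y = 4, z = 82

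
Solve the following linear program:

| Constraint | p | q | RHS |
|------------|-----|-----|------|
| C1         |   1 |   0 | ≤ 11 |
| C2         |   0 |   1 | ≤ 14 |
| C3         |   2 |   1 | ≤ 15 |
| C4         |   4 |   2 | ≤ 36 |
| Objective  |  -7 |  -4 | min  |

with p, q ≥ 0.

Evaluate the objective at each vertex of the feasible region:
  z(0, 0) = 0
  z(7.5, 0) = -52.5
  z(0.5, 14) = -59.5  ←
  z(0, 14) = -56
The minimum is at p = 0.5, q = 14.

p = 0.5, q = 14, z = -59.5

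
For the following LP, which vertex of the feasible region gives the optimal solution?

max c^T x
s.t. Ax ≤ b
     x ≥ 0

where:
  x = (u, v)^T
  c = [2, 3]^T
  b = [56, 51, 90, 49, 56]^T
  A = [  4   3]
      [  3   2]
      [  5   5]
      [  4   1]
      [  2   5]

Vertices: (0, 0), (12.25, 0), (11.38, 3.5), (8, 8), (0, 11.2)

Evaluate the objective at each vertex of the feasible region:
  z(0, 0) = 0
  z(12.25, 0) = 24.5
  z(11.38, 3.5) = 33.25
  z(8, 8) = 40  ←
  z(0, 11.2) = 33.6
The maximum is at u = 8, v = 8.

(8, 8)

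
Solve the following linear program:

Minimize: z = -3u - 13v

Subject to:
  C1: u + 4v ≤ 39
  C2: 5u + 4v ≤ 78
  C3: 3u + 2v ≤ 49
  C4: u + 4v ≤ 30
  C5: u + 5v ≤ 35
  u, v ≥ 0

Evaluate the objective at each vertex of the feasible region:
  z(0, 0) = 0
  z(15.6, 0) = -46.8
  z(12, 4.5) = -94.5
  z(10, 5) = -95  ←
  z(0, 7) = -91
The minimum is at u = 10, v = 5.

u = 10, v = 5, z = -95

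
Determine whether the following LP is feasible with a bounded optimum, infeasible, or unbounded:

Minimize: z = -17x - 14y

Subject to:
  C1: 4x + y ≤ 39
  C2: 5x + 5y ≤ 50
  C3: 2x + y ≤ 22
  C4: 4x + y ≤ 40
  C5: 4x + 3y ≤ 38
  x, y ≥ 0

Feasible with a bounded optimal solution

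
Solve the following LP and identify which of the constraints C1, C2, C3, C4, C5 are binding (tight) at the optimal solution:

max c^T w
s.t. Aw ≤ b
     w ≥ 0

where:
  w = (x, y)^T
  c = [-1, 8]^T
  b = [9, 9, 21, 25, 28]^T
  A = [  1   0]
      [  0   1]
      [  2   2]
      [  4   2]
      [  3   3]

At x = 0, y = 9, compute slack b - a·x for each constraint:
  C1: 9 − 0 = 9  (slack)
  C2: 9 − 9 = 0  (binding)
  C3: 21 − 18 = 3  (slack)
  C4: 25 − 18 = 7  (slack)
  C5: 28 − 27 = 1  (slack)

Optimal: x = 0, y = 9
Binding: C2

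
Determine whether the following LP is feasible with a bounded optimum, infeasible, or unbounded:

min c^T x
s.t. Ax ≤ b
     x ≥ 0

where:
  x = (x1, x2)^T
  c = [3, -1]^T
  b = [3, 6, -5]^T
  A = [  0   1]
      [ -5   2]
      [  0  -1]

Infeasible (no feasible solution exists)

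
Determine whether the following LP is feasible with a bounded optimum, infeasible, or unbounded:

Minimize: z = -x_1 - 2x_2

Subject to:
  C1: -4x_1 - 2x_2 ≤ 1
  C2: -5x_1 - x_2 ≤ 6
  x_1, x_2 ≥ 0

Unbounded (objective can decrease without bound)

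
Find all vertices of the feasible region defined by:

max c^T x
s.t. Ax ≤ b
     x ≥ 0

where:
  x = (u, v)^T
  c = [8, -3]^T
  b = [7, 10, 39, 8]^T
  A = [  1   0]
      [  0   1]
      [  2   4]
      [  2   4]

(0, 0), (4, 0), (0, 2)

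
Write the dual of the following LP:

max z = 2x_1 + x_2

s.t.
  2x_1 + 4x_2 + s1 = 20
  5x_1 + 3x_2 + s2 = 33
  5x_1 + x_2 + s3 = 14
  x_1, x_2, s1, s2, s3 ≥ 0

Primal max cᵀx s.t. Ax ≤ b, x ≥ 0  →  Dual min bᵀy s.t. Aᵀy ≥ c, y ≥ 0.

Minimize: z = 20y1 + 33y2 + 14y3

Subject to:
  2y1 + 5y2 + 5y3 ≥ 2
  4y1 + 3y2 + y3 ≥ 1
  y1, y2, y3 ≥ 0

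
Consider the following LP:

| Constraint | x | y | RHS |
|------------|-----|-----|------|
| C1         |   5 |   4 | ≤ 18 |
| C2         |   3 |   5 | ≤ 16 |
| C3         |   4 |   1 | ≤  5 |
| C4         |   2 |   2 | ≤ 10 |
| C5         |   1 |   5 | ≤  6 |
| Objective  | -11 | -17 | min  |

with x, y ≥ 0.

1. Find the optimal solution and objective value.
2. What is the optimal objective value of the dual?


1. x = 1, y = 1, z = -28
2. -28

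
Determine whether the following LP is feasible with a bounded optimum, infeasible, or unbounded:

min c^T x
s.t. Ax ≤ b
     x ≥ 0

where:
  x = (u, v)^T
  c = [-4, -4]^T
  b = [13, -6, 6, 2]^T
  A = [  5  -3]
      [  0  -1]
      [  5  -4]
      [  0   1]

Infeasible (no feasible solution exists)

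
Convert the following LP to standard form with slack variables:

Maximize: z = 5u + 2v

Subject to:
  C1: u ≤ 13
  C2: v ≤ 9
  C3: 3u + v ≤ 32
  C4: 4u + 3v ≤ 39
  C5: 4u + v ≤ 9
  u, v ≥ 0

max z = 5u + 2v

s.t.
  u + s1 = 13
  v + s2 = 9
  3u + v + s3 = 32
  4u + 3v + s4 = 39
  4u + v + s5 = 9
  u, v, s1, s2, s3, s4, s5 ≥ 0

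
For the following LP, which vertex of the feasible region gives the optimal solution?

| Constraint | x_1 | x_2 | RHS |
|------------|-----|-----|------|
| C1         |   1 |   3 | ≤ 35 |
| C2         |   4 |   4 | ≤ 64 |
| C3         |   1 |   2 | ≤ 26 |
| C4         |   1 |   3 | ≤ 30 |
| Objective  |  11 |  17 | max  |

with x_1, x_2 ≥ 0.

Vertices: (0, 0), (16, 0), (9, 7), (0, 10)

Evaluate the objective at each vertex of the feasible region:
  z(0, 0) = 0
  z(16, 0) = 176
  z(9, 7) = 218  ←
  z(0, 10) = 170
The maximum is at x_1 = 9, x_2 = 7.

(9, 7)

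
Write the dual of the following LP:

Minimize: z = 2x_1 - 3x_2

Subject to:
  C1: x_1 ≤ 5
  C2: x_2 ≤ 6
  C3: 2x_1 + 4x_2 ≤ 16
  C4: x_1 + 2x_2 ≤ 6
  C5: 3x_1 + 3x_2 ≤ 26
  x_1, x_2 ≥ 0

Primal min cᵀx s.t. Ax ≤ b, x ≥ 0  →  Dual max −bᵀy s.t. Aᵀy ≥ −c, y ≥ 0.

Maximize: z = -5y1 - 6y2 - 16y3 - 6y4 - 26y5

Subject to:
  y1 + 2y3 + y4 + 3y5 ≥ -2
  y2 + 4y3 + 2y4 + 3y5 ≥ 3
  y1, y2, y3, y4, y5 ≥ 0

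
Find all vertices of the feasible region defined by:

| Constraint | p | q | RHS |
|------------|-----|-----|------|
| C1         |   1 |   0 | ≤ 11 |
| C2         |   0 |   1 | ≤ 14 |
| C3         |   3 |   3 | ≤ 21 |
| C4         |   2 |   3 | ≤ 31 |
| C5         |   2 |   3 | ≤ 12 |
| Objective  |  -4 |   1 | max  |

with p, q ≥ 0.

(0, 0), (6, 0), (0, 4)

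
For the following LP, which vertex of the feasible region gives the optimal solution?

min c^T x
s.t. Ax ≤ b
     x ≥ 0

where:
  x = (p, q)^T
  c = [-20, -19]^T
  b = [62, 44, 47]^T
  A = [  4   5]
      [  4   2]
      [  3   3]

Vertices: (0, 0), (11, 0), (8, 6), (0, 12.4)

Evaluate the objective at each vertex of the feasible region:
  z(0, 0) = 0
  z(11, 0) = -220
  z(8, 6) = -274  ←
  z(0, 12.4) = -235.6
The minimum is at p = 8, q = 6.

(8, 6)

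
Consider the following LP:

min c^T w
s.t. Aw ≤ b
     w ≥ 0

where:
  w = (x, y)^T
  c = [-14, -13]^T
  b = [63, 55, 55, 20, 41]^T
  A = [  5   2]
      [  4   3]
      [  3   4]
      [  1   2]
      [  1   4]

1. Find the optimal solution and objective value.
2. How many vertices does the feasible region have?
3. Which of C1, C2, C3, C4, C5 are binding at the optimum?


1. x = 10, y = 5, z = -205
2. 5
3. C2, C4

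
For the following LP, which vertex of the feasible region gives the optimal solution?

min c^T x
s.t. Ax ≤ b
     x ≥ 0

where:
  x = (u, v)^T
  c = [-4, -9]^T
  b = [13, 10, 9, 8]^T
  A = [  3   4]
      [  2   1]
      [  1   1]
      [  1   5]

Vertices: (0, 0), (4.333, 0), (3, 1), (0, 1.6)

Evaluate the objective at each vertex of the feasible region:
  z(0, 0) = 0
  z(4.333, 0) = -17.33
  z(3, 1) = -21  ←
  z(0, 1.6) = -14.4
The minimum is at u = 3, v = 1.

(3, 1)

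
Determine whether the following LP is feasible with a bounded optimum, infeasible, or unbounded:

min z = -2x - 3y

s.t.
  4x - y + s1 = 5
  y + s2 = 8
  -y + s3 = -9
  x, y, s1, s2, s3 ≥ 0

Infeasible (no feasible solution exists)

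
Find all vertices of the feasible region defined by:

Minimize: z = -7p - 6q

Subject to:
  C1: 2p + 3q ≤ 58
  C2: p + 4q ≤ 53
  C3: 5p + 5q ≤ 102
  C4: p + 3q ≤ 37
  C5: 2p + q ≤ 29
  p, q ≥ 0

(0, 0), (14.5, 0), (10, 9), (0, 12.33)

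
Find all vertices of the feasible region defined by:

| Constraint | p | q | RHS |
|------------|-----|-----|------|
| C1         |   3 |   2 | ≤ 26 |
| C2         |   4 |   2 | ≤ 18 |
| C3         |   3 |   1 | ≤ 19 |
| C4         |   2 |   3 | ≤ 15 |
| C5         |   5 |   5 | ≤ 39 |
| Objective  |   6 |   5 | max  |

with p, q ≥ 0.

(0, 0), (4.5, 0), (3, 3), (0, 5)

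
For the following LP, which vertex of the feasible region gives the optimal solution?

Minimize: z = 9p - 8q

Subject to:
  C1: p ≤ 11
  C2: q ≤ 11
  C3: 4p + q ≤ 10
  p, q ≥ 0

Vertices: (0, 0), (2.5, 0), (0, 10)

Evaluate the objective at each vertex of the feasible region:
  z(0, 0) = 0
  z(2.5, 0) = 22.5
  z(0, 10) = -80  ←
The minimum is at p = 0, q = 10.

(0, 10)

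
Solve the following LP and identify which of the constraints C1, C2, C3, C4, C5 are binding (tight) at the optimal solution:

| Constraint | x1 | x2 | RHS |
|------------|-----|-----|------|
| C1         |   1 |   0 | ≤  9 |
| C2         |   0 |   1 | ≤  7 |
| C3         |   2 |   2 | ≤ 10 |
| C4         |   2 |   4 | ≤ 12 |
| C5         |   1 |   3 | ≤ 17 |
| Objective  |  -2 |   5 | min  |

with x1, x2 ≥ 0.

At x1 = 5, x2 = 0, compute slack b - a·x for each constraint:
  C1: 9 − 5 = 4  (slack)
  C2: 7 − 0 = 7  (slack)
  C3: 10 − 10 = 0  (binding)
  C4: 12 − 10 = 2  (slack)
  C5: 17 − 5 = 12  (slack)

Optimal: x1 = 5, x2 = 0
Binding: C3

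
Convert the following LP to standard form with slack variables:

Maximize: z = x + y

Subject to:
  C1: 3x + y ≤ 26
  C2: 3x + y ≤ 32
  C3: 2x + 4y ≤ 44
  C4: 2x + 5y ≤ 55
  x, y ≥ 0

max z = x + y

s.t.
  3x + y + s1 = 26
  3x + y + s2 = 32
  2x + 4y + s3 = 44
  2x + 5y + s4 = 55
  x, y, s1, s2, s3, s4 ≥ 0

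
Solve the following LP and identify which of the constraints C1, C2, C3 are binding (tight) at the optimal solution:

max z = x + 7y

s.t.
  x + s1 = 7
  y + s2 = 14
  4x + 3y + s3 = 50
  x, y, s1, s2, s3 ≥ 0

At x = 2, y = 14, compute slack b - a·x for each constraint:
  C1: 7 − 2 = 5  (slack)
  C2: 14 − 14 = 0  (binding)
  C3: 50 − 50 = 0  (binding)

Optimal: x = 2, y = 14
Binding: C2, C3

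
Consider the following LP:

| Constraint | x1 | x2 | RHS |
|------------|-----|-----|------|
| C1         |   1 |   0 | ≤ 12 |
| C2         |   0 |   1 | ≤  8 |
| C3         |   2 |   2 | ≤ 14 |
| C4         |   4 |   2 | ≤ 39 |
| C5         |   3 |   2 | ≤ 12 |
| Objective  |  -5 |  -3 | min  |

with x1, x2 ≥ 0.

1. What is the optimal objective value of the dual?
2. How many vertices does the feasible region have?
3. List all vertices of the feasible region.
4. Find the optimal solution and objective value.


1. -20
2. 3
3. (0, 0), (4, 0), (0, 6)
4. x1 = 4, x2 = 0, z = -20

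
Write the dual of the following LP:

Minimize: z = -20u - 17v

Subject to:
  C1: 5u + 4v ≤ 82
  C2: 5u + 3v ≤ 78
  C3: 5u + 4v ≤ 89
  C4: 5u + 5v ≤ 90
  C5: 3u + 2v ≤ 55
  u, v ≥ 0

Primal min cᵀx s.t. Ax ≤ b, x ≥ 0  →  Dual max −bᵀy s.t. Aᵀy ≥ −c, y ≥ 0.

Maximize: z = -82y1 - 78y2 - 89y3 - 90y4 - 55y5

Subject to:
  5y1 + 5y2 + 5y3 + 5y4 + 3y5 ≥ 20
  4y1 + 3y2 + 4y3 + 5y4 + 2y5 ≥ 17
  y1, y2, y3, y4, y5 ≥ 0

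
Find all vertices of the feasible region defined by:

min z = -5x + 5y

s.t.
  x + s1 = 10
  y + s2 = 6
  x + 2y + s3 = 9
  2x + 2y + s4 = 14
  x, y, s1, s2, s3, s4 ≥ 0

(0, 0), (7, 0), (5, 2), (0, 4.5)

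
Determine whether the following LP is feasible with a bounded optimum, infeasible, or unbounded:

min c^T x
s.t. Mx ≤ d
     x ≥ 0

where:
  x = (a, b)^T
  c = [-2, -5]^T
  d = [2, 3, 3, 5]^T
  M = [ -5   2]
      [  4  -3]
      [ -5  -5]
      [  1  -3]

Unbounded (objective can decrease without bound)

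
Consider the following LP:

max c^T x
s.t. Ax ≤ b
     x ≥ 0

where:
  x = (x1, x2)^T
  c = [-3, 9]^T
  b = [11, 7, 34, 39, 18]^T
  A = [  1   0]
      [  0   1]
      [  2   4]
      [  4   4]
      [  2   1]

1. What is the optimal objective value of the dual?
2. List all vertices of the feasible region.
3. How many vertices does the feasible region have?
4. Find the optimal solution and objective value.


1. 63
2. (0, 0), (9, 0), (8.25, 1.5), (2.75, 7), (0, 7)
3. 5
4. x1 = 0, x2 = 7, z = 63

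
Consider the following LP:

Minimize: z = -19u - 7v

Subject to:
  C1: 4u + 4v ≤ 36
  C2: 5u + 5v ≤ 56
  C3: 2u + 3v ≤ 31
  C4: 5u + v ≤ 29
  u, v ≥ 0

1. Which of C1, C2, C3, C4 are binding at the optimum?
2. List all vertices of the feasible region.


1. C1, C4
2. (0, 0), (5.8, 0), (5, 4), (0, 9)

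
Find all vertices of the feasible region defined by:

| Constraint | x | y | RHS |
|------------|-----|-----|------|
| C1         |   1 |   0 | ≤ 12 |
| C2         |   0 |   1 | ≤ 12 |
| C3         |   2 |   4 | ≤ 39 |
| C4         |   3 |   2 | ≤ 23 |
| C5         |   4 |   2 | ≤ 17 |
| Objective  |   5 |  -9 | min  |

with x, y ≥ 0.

(0, 0), (4.25, 0), (0, 8.5)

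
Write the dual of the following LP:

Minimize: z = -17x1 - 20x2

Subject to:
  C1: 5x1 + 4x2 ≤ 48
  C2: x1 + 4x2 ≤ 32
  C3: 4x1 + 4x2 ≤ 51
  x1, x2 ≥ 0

Primal min cᵀx s.t. Ax ≤ b, x ≥ 0  →  Dual max −bᵀy s.t. Aᵀy ≥ −c, y ≥ 0.

Maximize: z = -48y1 - 32y2 - 51y3

Subject to:
  5y1 + y2 + 4y3 ≥ 17
  4y1 + 4y2 + 4y3 ≥ 20
  y1, y2, y3 ≥ 0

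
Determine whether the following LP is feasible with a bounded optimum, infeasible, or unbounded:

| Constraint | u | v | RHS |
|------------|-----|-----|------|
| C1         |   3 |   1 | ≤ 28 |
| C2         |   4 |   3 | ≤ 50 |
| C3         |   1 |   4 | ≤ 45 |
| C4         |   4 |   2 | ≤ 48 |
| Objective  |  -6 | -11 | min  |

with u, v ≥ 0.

Feasible with a bounded optimal solution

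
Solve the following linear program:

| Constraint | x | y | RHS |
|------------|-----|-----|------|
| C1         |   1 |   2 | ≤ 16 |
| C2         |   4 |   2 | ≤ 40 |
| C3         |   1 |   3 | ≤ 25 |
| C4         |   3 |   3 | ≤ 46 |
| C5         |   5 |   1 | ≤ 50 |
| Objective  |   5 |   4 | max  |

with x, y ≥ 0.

Evaluate the objective at each vertex of the feasible region:
  z(0, 0) = 0
  z(10, 0) = 50
  z(8, 4) = 56  ←
  z(0, 8) = 32
The maximum is at x = 8, y = 4.

x = 8, y = 4, z = 56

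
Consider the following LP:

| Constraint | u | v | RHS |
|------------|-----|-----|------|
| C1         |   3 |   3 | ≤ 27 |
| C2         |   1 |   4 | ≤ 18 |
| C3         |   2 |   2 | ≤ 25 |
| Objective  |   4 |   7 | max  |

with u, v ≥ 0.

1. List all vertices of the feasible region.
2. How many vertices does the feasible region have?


1. (0, 0), (9, 0), (6, 3), (0, 4.5)
2. 4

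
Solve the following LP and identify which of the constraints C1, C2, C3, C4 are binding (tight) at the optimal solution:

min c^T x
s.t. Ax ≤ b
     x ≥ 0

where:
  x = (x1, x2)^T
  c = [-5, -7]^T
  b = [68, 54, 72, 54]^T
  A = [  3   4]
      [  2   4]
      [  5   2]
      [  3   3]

At x1 = 9, x2 = 9, compute slack b - a·x for each constraint:
  C1: 68 − 63 = 5  (slack)
  C2: 54 − 54 = 0  (binding)
  C3: 72 − 63 = 9  (slack)
  C4: 54 − 54 = 0  (binding)

Optimal: x1 = 9, x2 = 9
Binding: C2, C4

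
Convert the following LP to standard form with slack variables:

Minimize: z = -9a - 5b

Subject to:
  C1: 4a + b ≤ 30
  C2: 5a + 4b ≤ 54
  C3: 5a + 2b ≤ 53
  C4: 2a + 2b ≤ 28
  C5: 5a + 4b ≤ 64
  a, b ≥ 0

min z = -9a - 5b

s.t.
  4a + b + s1 = 30
  5a + 4b + s2 = 54
  5a + 2b + s3 = 53
  2a + 2b + s4 = 28
  5a + 4b + s5 = 64
  a, b, s1, s2, s3, s4, s5 ≥ 0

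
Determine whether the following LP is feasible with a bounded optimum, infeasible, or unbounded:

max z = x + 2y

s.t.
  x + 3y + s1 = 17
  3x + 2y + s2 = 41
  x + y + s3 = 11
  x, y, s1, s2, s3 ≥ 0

Feasible with a bounded optimal solution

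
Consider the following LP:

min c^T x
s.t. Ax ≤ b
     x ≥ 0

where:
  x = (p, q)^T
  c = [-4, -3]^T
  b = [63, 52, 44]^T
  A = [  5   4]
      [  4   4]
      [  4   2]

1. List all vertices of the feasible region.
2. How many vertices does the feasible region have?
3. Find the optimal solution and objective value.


1. (0, 0), (11, 0), (9, 4), (0, 13)
2. 4
3. p = 9, q = 4, z = -48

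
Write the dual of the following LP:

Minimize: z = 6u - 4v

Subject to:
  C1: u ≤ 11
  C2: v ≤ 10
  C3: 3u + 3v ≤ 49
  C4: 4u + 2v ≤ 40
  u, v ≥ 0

Primal min cᵀx s.t. Ax ≤ b, x ≥ 0  →  Dual max −bᵀy s.t. Aᵀy ≥ −c, y ≥ 0.

Maximize: z = -11y1 - 10y2 - 49y3 - 40y4

Subject to:
  y1 + 3y3 + 4y4 ≥ -6
  y2 + 3y3 + 2y4 ≥ 4
  y1, y2, y3, y4 ≥ 0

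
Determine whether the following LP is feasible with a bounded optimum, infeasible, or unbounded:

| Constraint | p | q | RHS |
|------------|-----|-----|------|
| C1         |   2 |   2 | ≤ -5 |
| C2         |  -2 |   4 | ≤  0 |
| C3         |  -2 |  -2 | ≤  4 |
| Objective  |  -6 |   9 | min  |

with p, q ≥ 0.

Infeasible (no feasible solution exists)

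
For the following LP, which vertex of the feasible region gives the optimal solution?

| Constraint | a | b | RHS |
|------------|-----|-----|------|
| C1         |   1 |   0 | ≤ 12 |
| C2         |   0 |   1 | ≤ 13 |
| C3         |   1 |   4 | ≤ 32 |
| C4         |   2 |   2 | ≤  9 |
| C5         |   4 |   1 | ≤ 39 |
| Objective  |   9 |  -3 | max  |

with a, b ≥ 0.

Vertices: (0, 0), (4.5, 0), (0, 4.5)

Evaluate the objective at each vertex of the feasible region:
  z(0, 0) = 0
  z(4.5, 0) = 40.5  ←
  z(0, 4.5) = -13.5
The maximum is at a = 4.5, b = 0.

(4.5, 0)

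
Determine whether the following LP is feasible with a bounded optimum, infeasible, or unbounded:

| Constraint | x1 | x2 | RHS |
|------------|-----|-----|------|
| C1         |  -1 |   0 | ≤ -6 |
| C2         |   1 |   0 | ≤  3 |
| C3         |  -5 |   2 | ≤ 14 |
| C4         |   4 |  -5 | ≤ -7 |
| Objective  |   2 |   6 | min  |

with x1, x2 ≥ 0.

Infeasible (no feasible solution exists)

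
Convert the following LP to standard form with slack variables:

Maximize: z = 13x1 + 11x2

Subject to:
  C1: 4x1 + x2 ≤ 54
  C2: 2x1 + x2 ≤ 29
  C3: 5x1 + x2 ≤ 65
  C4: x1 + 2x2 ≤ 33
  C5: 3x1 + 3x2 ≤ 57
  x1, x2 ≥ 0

max z = 13x1 + 11x2

s.t.
  4x1 + x2 + s1 = 54
  2x1 + x2 + s2 = 29
  5x1 + x2 + s3 = 65
  x1 + 2x2 + s4 = 33
  3x1 + 3x2 + s5 = 57
  x1, x2, s1, s2, s3, s4, s5 ≥ 0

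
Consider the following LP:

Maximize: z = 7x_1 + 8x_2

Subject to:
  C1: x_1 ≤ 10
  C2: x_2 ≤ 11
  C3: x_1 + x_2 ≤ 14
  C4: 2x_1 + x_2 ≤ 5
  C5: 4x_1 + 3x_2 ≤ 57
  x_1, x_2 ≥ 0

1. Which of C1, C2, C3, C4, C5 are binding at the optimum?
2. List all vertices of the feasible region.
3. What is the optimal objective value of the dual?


1. C4
2. (0, 0), (2.5, 0), (0, 5)
3. 40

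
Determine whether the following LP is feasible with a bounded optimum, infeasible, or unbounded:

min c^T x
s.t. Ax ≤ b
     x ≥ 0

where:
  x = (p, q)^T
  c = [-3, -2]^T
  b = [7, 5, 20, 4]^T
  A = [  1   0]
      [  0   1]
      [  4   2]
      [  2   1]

Feasible with a bounded optimal solution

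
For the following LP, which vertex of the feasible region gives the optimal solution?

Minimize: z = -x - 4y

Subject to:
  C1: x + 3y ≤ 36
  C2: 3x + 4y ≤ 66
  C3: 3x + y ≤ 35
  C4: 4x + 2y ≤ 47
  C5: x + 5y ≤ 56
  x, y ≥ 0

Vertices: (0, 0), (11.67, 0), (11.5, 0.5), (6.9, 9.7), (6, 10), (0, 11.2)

Evaluate the objective at each vertex of the feasible region:
  z(0, 0) = 0
  z(11.67, 0) = -11.67
  z(11.5, 0.5) = -13.5
  z(6.9, 9.7) = -45.7
  z(6, 10) = -46  ←
  z(0, 11.2) = -44.8
The minimum is at x = 6, y = 10.

(6, 10)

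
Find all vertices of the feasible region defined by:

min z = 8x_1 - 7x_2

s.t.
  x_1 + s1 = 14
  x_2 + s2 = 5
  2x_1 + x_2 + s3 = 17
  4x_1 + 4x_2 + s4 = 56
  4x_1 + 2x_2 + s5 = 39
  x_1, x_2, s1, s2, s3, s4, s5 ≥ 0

(0, 0), (8.5, 0), (6, 5), (0, 5)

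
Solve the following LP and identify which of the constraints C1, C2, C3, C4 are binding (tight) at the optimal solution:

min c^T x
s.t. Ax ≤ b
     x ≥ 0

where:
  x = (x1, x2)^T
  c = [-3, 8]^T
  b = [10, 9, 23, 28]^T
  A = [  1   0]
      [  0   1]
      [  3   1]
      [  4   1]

At x1 = 7, x2 = 0, compute slack b - a·x for each constraint:
  C1: 10 − 7 = 3  (slack)
  C2: 9 − 0 = 9  (slack)
  C3: 23 − 21 = 2  (slack)
  C4: 28 − 28 = 0  (binding)

Optimal: x1 = 7, x2 = 0
Binding: C4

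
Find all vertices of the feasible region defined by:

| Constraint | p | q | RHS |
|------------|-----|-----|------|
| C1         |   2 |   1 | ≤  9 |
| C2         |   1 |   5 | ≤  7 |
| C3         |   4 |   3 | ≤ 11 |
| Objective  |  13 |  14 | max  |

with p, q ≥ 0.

(0, 0), (2.75, 0), (2, 1), (0, 1.4)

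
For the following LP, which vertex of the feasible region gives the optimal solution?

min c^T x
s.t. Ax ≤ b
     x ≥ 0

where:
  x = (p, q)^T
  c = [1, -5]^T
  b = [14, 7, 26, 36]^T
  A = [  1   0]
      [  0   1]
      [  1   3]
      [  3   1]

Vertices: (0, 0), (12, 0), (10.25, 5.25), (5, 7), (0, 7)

Evaluate the objective at each vertex of the feasible region:
  z(0, 0) = 0
  z(12, 0) = 12
  z(10.25, 5.25) = -16
  z(5, 7) = -30
  z(0, 7) = -35  ←
The minimum is at p = 0, q = 7.

(0, 7)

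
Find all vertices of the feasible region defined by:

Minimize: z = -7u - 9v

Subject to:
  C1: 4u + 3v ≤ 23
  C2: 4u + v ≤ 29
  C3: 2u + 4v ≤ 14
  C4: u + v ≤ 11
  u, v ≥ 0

(0, 0), (5.75, 0), (5, 1), (0, 3.5)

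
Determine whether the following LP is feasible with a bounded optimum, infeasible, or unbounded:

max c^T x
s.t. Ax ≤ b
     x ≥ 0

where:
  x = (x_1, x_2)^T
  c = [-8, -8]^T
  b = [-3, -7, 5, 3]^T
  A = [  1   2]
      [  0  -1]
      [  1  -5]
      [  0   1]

Infeasible (no feasible solution exists)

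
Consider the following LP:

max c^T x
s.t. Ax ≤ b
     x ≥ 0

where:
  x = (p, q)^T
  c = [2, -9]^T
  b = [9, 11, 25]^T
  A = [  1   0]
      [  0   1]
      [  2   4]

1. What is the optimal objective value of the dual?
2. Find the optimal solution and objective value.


1. 18
2. p = 9, q = 0, z = 18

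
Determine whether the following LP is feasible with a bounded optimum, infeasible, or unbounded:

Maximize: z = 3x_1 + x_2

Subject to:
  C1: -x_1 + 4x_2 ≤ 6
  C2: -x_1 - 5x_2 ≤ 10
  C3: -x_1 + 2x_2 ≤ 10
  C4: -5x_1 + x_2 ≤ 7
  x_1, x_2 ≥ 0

Unbounded (objective can increase without bound)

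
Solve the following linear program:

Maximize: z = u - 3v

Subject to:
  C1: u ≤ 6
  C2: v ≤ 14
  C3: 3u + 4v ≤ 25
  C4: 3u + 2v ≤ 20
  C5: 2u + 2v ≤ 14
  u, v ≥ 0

Evaluate the objective at each vertex of the feasible region:
  z(0, 0) = 0
  z(6, 0) = 6  ←
  z(6, 1) = 3
  z(3, 4) = -9
  z(0, 6.25) = -18.75
The maximum is at u = 6, v = 0.

u = 6, v = 0, z = 6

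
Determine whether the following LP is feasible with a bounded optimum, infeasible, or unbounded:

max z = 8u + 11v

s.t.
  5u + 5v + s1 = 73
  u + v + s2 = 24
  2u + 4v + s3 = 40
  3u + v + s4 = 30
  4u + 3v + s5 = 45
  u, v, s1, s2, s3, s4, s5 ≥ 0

Feasible with a bounded optimal solution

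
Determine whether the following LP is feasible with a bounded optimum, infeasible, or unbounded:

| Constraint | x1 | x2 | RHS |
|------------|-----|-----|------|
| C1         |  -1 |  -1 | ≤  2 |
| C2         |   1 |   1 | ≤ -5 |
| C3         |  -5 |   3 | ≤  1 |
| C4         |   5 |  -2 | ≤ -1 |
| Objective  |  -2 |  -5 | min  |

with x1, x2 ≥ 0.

Infeasible (no feasible solution exists)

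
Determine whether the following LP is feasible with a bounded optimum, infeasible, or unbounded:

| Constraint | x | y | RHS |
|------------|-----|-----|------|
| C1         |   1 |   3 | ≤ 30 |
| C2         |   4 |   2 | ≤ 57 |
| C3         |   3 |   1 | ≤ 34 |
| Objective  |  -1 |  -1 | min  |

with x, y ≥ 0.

Feasible with a bounded optimal solution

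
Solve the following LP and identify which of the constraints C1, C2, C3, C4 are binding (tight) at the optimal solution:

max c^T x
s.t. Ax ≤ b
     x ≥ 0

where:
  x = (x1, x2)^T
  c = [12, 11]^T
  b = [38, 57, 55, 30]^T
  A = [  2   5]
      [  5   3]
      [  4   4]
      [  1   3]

At x1 = 9, x2 = 4, compute slack b - a·x for each constraint:
  C1: 38 − 38 = 0  (binding)
  C2: 57 − 57 = 0  (binding)
  C3: 55 − 52 = 3  (slack)
  C4: 30 − 21 = 9  (slack)

Optimal: x1 = 9, x2 = 4
Binding: C1, C2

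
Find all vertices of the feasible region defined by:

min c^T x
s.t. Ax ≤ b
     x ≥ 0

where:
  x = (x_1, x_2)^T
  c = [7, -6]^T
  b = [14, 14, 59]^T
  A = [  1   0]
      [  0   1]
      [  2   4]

(0, 0), (14, 0), (14, 7.75), (1.5, 14), (0, 14)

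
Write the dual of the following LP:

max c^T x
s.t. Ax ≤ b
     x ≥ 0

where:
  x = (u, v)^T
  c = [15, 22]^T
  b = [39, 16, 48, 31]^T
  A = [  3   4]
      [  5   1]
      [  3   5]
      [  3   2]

Primal max cᵀx s.t. Ax ≤ b, x ≥ 0  →  Dual min bᵀy s.t. Aᵀy ≥ c, y ≥ 0.

Minimize: z = 39y1 + 16y2 + 48y3 + 31y4

Subject to:
  3y1 + 5y2 + 3y3 + 3y4 ≥ 15
  4y1 + y2 + 5y3 + 2y4 ≥ 22
  y1, y2, y3, y4 ≥ 0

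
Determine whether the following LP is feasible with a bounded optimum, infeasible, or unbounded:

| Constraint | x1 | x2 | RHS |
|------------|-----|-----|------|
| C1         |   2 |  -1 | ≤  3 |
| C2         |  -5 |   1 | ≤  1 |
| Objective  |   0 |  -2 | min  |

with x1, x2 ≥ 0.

Unbounded (objective can decrease without bound)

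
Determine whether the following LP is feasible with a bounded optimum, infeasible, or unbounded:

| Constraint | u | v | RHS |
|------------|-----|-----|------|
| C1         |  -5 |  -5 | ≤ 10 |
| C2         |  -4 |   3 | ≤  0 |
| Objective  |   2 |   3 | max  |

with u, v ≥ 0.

Unbounded (objective can increase without bound)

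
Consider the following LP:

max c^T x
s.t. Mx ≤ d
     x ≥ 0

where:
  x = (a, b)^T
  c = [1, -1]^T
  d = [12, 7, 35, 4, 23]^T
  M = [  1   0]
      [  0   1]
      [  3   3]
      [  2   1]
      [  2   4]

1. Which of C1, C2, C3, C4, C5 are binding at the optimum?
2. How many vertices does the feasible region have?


1. C4
2. 3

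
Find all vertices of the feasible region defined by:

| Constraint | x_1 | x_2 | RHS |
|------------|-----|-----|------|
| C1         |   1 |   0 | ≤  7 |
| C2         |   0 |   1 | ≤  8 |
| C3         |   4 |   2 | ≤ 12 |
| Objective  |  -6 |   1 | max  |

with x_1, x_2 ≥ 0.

(0, 0), (3, 0), (0, 6)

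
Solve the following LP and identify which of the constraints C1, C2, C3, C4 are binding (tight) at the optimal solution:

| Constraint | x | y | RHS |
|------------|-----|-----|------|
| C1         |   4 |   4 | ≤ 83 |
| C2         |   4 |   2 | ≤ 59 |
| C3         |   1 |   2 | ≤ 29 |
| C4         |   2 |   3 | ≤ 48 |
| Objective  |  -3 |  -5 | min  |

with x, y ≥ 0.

At x = 9, y = 10, compute slack b - a·x for each constraint:
  C1: 83 − 76 = 7  (slack)
  C2: 59 − 56 = 3  (slack)
  C3: 29 − 29 = 0  (binding)
  C4: 48 − 48 = 0  (binding)

Optimal: x = 9, y = 10
Binding: C3, C4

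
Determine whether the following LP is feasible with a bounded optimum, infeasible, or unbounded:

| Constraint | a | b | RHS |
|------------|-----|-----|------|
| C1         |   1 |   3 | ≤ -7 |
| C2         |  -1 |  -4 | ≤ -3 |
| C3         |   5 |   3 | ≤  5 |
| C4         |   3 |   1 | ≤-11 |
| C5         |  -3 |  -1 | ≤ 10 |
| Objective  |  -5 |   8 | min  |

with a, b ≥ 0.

Infeasible (no feasible solution exists)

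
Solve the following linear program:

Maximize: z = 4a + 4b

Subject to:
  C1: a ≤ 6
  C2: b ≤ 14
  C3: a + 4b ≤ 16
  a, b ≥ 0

Evaluate the objective at each vertex of the feasible region:
  z(0, 0) = 0
  z(6, 0) = 24
  z(6, 2.5) = 34  ←
  z(0, 4) = 16
The maximum is at a = 6, b = 2.5.

a = 6, b = 2.5, z = 34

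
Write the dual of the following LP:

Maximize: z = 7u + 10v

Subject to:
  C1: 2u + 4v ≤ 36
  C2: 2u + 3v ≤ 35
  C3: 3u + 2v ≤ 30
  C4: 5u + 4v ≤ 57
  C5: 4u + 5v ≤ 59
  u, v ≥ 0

Primal max cᵀx s.t. Ax ≤ b, x ≥ 0  →  Dual min bᵀy s.t. Aᵀy ≥ c, y ≥ 0.

Minimize: z = 36y1 + 35y2 + 30y3 + 57y4 + 59y5

Subject to:
  2y1 + 2y2 + 3y3 + 5y4 + 4y5 ≥ 7
  4y1 + 3y2 + 2y3 + 4y4 + 5y5 ≥ 10
  y1, y2, y3, y4, y5 ≥ 0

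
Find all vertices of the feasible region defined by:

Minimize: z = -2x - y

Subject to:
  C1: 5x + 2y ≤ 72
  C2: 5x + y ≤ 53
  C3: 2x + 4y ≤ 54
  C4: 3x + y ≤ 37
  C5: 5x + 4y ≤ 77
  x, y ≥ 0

(0, 0), (10.6, 0), (9, 8), (7.667, 9.667), (0, 13.5)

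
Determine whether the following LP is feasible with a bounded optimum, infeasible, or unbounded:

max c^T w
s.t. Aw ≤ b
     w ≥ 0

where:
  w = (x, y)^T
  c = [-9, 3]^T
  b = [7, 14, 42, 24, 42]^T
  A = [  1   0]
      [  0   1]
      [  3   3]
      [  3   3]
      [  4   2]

Feasible with a bounded optimal solution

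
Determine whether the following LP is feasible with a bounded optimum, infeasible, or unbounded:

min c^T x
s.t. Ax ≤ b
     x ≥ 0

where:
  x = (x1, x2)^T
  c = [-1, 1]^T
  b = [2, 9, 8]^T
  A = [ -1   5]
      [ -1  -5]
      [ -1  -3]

Unbounded (objective can decrease without bound)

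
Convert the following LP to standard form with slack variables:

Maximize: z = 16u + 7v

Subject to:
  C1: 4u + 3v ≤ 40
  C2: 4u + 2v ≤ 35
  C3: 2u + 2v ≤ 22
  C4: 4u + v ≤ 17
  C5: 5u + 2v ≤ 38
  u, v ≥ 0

max z = 16u + 7v

s.t.
  4u + 3v + s1 = 40
  4u + 2v + s2 = 35
  2u + 2v + s3 = 22
  4u + v + s4 = 17
  5u + 2v + s5 = 38
  u, v, s1, s2, s3, s4, s5 ≥ 0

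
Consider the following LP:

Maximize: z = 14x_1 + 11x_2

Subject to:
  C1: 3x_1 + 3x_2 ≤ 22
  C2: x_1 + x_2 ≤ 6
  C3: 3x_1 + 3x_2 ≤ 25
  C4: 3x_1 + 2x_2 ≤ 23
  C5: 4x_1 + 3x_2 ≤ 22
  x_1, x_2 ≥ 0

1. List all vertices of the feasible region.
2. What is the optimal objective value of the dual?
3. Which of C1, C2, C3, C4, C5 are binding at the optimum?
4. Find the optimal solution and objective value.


1. (0, 0), (5.5, 0), (4, 2), (0, 6)
2. 78
3. C2, C5
4. x_1 = 4, x_2 = 2, z = 78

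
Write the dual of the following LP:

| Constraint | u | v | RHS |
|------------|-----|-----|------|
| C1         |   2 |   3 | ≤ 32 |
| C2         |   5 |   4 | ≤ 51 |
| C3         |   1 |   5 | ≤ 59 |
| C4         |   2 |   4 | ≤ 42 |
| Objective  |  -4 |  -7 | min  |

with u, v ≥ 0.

Primal min cᵀx s.t. Ax ≤ b, x ≥ 0  →  Dual max −bᵀy s.t. Aᵀy ≥ −c, y ≥ 0.

Maximize: z = -32y1 - 51y2 - 59y3 - 42y4

Subject to:
  2y1 + 5y2 + y3 + 2y4 ≥ 4
  3y1 + 4y2 + 5y3 + 4y4 ≥ 7
  y1, y2, y3, y4 ≥ 0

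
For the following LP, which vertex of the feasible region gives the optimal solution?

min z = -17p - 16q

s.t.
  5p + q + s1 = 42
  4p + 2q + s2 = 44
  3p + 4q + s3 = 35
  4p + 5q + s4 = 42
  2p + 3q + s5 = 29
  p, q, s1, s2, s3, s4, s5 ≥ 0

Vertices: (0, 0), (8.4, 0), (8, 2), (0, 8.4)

Evaluate the objective at each vertex of the feasible region:
  z(0, 0) = 0
  z(8.4, 0) = -142.8
  z(8, 2) = -168  ←
  z(0, 8.4) = -134.4
The minimum is at p = 8, q = 2.

(8, 2)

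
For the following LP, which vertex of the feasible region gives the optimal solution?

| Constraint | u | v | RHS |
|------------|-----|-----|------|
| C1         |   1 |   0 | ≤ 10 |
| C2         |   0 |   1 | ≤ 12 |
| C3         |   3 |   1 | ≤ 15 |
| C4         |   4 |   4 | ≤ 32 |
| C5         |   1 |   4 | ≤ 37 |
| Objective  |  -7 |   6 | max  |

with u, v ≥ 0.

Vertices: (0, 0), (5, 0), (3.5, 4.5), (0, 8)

Evaluate the objective at each vertex of the feasible region:
  z(0, 0) = 0
  z(5, 0) = -35
  z(3.5, 4.5) = 2.5
  z(0, 8) = 48  ←
The maximum is at u = 0, v = 8.

(0, 8)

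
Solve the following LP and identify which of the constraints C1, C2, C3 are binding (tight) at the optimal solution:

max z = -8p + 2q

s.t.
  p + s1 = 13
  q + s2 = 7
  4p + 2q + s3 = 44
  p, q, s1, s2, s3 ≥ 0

At p = 0, q = 7, compute slack b - a·x for each constraint:
  C1: 13 − 0 = 13  (slack)
  C2: 7 − 7 = 0  (binding)
  C3: 44 − 14 = 30  (slack)

Optimal: p = 0, q = 7
Binding: C2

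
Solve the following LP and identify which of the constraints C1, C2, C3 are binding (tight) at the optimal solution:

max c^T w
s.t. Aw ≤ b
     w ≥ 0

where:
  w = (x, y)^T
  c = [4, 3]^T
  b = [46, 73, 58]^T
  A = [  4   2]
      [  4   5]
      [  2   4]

At x = 7, y = 9, compute slack b - a·x for each constraint:
  C1: 46 − 46 = 0  (binding)
  C2: 73 − 73 = 0  (binding)
  C3: 58 − 50 = 8  (slack)

Optimal: x = 7, y = 9
Binding: C1, C2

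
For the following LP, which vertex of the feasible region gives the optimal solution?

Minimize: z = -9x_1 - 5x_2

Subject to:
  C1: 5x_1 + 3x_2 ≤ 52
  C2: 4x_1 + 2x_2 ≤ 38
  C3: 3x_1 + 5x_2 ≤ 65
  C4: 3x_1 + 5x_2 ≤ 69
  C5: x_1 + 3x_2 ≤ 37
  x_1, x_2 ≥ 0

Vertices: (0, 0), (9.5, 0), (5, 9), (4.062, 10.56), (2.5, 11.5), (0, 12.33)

Evaluate the objective at each vertex of the feasible region:
  z(0, 0) = 0
  z(9.5, 0) = -85.5
  z(5, 9) = -90  ←
  z(4.062, 10.56) = -89.38
  z(2.5, 11.5) = -80
  z(0, 12.33) = -61.67
The minimum is at x_1 = 5, x_2 = 9.

(5, 9)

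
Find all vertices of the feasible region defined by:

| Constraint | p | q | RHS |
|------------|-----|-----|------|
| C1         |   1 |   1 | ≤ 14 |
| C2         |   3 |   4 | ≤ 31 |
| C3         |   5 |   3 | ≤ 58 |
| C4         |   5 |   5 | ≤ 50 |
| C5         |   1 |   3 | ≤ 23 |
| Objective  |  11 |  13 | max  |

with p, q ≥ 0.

(0, 0), (10, 0), (9, 1), (0.2, 7.6), (0, 7.667)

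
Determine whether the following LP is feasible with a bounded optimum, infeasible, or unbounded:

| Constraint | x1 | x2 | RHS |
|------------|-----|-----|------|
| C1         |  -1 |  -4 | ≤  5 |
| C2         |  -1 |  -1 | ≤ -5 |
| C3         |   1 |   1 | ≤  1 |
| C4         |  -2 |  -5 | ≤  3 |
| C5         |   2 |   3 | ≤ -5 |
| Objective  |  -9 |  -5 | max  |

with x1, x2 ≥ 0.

Infeasible (no feasible solution exists)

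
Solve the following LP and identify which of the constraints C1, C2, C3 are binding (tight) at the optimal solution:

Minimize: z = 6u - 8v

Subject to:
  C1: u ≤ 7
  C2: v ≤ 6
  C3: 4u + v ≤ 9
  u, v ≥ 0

At u = 0, v = 6, compute slack b - a·x for each constraint:
  C1: 7 − 0 = 7  (slack)
  C2: 6 − 6 = 0  (binding)
  C3: 9 − 6 = 3  (slack)

Optimal: u = 0, v = 6
Binding: C2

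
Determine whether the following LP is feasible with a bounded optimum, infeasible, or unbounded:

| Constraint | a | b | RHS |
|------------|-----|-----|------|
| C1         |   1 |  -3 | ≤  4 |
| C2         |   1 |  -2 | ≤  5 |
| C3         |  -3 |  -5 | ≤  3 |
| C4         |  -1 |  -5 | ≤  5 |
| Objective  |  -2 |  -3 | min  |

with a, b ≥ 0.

Unbounded (objective can decrease without bound)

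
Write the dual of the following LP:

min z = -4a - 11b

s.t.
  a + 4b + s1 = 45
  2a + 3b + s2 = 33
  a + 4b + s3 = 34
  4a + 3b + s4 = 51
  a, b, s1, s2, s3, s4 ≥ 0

Primal min cᵀx s.t. Ax ≤ b, x ≥ 0  →  Dual max −bᵀy s.t. Aᵀy ≥ −c, y ≥ 0.

Maximize: z = -45y1 - 33y2 - 34y3 - 51y4

Subject to:
  y1 + 2y2 + y3 + 4y4 ≥ 4
  4y1 + 3y2 + 4y3 + 3y4 ≥ 11
  y1, y2, y3, y4 ≥ 0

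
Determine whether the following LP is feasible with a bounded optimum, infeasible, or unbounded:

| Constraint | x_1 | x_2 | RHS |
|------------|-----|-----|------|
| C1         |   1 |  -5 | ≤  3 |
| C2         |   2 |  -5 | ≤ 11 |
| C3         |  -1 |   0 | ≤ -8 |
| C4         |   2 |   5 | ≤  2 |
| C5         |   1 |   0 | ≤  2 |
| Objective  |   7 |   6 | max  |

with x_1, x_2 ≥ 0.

Infeasible (no feasible solution exists)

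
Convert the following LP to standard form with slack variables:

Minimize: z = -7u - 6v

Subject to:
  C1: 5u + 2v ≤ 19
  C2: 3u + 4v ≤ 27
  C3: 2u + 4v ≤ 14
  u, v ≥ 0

min z = -7u - 6v

s.t.
  5u + 2v + s1 = 19
  3u + 4v + s2 = 27
  2u + 4v + s3 = 14
  u, v, s1, s2, s3 ≥ 0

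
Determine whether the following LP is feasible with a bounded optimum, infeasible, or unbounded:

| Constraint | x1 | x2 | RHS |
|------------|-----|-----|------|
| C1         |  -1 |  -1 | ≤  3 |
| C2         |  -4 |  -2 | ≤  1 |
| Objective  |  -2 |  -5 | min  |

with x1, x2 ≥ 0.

Unbounded (objective can decrease without bound)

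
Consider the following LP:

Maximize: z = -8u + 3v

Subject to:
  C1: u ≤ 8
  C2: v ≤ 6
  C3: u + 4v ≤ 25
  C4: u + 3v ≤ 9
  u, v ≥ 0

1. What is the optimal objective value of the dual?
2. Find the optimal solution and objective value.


1. 9
2. u = 0, v = 3, z = 9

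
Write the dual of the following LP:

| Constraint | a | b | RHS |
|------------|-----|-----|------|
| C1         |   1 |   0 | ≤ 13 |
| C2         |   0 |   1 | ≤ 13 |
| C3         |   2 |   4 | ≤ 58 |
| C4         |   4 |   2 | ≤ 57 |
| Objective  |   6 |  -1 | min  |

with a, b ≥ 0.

Primal min cᵀx s.t. Ax ≤ b, x ≥ 0  →  Dual max −bᵀy s.t. Aᵀy ≥ −c, y ≥ 0.

Maximize: z = -13y1 - 13y2 - 58y3 - 57y4

Subject to:
  y1 + 2y3 + 4y4 ≥ -6
  y2 + 4y3 + 2y4 ≥ 1
  y1, y2, y3, y4 ≥ 0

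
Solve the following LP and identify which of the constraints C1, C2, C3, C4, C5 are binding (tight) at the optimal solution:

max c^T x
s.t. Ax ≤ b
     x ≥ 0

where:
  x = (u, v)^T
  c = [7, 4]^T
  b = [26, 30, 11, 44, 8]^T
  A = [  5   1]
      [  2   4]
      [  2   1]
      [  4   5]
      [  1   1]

At u = 3, v = 5, compute slack b - a·x for each constraint:
  C1: 26 − 20 = 6  (slack)
  C2: 30 − 26 = 4  (slack)
  C3: 11 − 11 = 0  (binding)
  C4: 44 − 37 = 7  (slack)
  C5: 8 − 8 = 0  (binding)

Optimal: u = 3, v = 5
Binding: C3, C5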